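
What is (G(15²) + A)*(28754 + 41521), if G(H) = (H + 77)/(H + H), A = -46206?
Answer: -9741238463/3 ≈ -3.2471e+9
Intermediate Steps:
G(H) = (77 + H)/(2*H) (G(H) = (77 + H)/((2*H)) = (77 + H)*(1/(2*H)) = (77 + H)/(2*H))
(G(15²) + A)*(28754 + 41521) = ((77 + 15²)/(2*(15²)) - 46206)*(28754 + 41521) = ((½)*(77 + 225)/225 - 46206)*70275 = ((½)*(1/225)*302 - 46206)*70275 = (151/225 - 46206)*70275 = -10396199/225*70275 = -9741238463/3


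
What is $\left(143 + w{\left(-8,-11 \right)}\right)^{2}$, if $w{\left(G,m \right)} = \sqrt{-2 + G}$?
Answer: $\left(143 + i \sqrt{10}\right)^{2} \approx 20439.0 + 904.41 i$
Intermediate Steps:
$\left(143 + w{\left(-8,-11 \right)}\right)^{2} = \left(143 + \sqrt{-2 - 8}\right)^{2} = \left(143 + \sqrt{-10}\right)^{2} = \left(143 + i \sqrt{10}\right)^{2}$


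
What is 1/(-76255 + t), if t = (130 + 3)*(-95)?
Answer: -1/88890 ≈ -1.1250e-5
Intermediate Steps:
t = -12635 (t = 133*(-95) = -12635)
1/(-76255 + t) = 1/(-76255 - 12635) = 1/(-88890) = -1/88890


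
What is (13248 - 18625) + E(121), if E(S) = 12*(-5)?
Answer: -5437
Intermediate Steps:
E(S) = -60
(13248 - 18625) + E(121) = (13248 - 18625) - 60 = -5377 - 60 = -5437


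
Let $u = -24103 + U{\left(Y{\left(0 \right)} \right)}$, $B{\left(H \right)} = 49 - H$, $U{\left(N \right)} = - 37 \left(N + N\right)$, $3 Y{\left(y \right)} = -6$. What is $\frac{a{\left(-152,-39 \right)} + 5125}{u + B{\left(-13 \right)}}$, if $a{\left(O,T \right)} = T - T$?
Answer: $- \frac{5125}{23893} \approx -0.2145$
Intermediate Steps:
$Y{\left(y \right)} = -2$ ($Y{\left(y \right)} = \frac{1}{3} \left(-6\right) = -2$)
$U{\left(N \right)} = - 74 N$ ($U{\left(N \right)} = - 37 \cdot 2 N = - 74 N$)
$a{\left(O,T \right)} = 0$
$u = -23955$ ($u = -24103 - -148 = -24103 + 148 = -23955$)
$\frac{a{\left(-152,-39 \right)} + 5125}{u + B{\left(-13 \right)}} = \frac{0 + 5125}{-23955 + \left(49 - -13\right)} = \frac{5125}{-23955 + \left(49 + 13\right)} = \frac{5125}{-23955 + 62} = \frac{5125}{-23893} = 5125 \left(- \frac{1}{23893}\right) = - \frac{5125}{23893}$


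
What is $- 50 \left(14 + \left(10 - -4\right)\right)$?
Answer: $-1400$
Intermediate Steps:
$- 50 \left(14 + \left(10 - -4\right)\right) = - 50 \left(14 + \left(10 + 4\right)\right) = - 50 \left(14 + 14\right) = \left(-50\right) 28 = -1400$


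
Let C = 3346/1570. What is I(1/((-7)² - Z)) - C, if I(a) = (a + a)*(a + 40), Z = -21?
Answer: -380013/384650 ≈ -0.98794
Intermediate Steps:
C = 1673/785 (C = 3346*(1/1570) = 1673/785 ≈ 2.1312)
I(a) = 2*a*(40 + a) (I(a) = (2*a)*(40 + a) = 2*a*(40 + a))
I(1/((-7)² - Z)) - C = 2*(40 + 1/((-7)² - 1*(-21)))/((-7)² - 1*(-21)) - 1*1673/785 = 2*(40 + 1/(49 + 21))/(49 + 21) - 1673/785 = 2*(40 + 1/70)/70 - 1673/785 = 2*(1/70)*(40 + 1/70) - 1673/785 = 2*(1/70)*(2801/70) - 1673/785 = 2801/2450 - 1673/785 = -380013/384650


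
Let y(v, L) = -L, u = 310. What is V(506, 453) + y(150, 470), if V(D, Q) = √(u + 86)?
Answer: -470 + 6*√11 ≈ -450.10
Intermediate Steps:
V(D, Q) = 6*√11 (V(D, Q) = √(310 + 86) = √396 = 6*√11)
V(506, 453) + y(150, 470) = 6*√11 - 1*470 = 6*√11 - 470 = -470 + 6*√11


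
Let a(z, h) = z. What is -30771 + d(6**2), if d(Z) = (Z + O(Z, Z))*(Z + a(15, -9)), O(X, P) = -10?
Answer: -29445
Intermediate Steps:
d(Z) = (-10 + Z)*(15 + Z) (d(Z) = (Z - 10)*(Z + 15) = (-10 + Z)*(15 + Z))
-30771 + d(6**2) = -30771 + (-150 + (6**2)**2 + 5*6**2) = -30771 + (-150 + 36**2 + 5*36) = -30771 + (-150 + 1296 + 180) = -30771 + 1326 = -29445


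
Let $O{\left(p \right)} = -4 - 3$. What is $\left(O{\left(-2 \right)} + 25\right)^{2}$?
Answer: $324$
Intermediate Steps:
$O{\left(p \right)} = -7$ ($O{\left(p \right)} = -4 - 3 = -7$)
$\left(O{\left(-2 \right)} + 25\right)^{2} = \left(-7 + 25\right)^{2} = 18^{2} = 324$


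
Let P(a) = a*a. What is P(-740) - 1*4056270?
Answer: -3508670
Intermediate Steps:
P(a) = a²
P(-740) - 1*4056270 = (-740)² - 1*4056270 = 547600 - 4056270 = -3508670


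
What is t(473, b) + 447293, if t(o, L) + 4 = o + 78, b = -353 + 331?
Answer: 447840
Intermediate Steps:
b = -22
t(o, L) = 74 + o (t(o, L) = -4 + (o + 78) = -4 + (78 + o) = 74 + o)
t(473, b) + 447293 = (74 + 473) + 447293 = 547 + 447293 = 447840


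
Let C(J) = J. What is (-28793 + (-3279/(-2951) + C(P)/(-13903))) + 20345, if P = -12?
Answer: -346556833995/41027753 ≈ -8446.9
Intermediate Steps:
(-28793 + (-3279/(-2951) + C(P)/(-13903))) + 20345 = (-28793 + (-3279/(-2951) - 12/(-13903))) + 20345 = (-28793 + (-3279*(-1/2951) - 12*(-1/13903))) + 20345 = (-28793 + (3279/2951 + 12/13903)) + 20345 = (-28793 + 45623349/41027753) + 20345 = -1181266468780/41027753 + 20345 = -346556833995/41027753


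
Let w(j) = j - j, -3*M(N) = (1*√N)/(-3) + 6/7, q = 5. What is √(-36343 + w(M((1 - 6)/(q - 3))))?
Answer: I*√36343 ≈ 190.64*I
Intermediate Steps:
M(N) = -2/7 + √N/9 (M(N) = -((1*√N)/(-3) + 6/7)/3 = -(√N*(-⅓) + 6*(⅐))/3 = -(-√N/3 + 6/7)/3 = -(6/7 - √N/3)/3 = -2/7 + √N/9)
w(j) = 0
√(-36343 + w(M((1 - 6)/(q - 3)))) = √(-36343 + 0) = √(-36343) = I*√36343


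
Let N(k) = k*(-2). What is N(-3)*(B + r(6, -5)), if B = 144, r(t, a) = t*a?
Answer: 684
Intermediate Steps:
r(t, a) = a*t
N(k) = -2*k
N(-3)*(B + r(6, -5)) = (-2*(-3))*(144 - 5*6) = 6*(144 - 30) = 6*114 = 684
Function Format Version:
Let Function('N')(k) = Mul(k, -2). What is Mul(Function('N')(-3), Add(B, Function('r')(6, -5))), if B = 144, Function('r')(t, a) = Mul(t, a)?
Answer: 684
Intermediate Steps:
Function('r')(t, a) = Mul(a, t)
Function('N')(k) = Mul(-2, k)
Mul(Function('N')(-3), Add(B, Function('r')(6, -5))) = Mul(Mul(-2, -3), Add(144, Mul(-5, 6))) = Mul(6, Add(144, -30)) = Mul(6, 114) = 684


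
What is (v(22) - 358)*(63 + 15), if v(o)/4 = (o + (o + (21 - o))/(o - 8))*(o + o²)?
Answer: 3682068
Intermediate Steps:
v(o) = 4*(o + o²)*(o + 21/(-8 + o)) (v(o) = 4*((o + (o + (21 - o))/(o - 8))*(o + o²)) = 4*((o + 21/(-8 + o))*(o + o²)) = 4*((o + o²)*(o + 21/(-8 + o))) = 4*(o + o²)*(o + 21/(-8 + o)))
(v(22) - 358)*(63 + 15) = (4*22*(21 + 22³ - 7*22² + 13*22)/(-8 + 22) - 358)*(63 + 15) = (4*22*(21 + 10648 - 7*484 + 286)/14 - 358)*78 = (4*22*(1/14)*(21 + 10648 - 3388 + 286) - 358)*78 = (4*22*(1/14)*7567 - 358)*78 = (47564 - 358)*78 = 47206*78 = 3682068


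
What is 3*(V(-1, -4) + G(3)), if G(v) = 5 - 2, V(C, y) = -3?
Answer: 0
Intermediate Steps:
G(v) = 3
3*(V(-1, -4) + G(3)) = 3*(-3 + 3) = 3*0 = 0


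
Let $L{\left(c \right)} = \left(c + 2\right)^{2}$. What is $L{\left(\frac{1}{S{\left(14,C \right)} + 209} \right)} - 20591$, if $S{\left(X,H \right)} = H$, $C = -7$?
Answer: $- \frac{840031139}{40804} \approx -20587.0$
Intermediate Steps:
$L{\left(c \right)} = \left(2 + c\right)^{2}$
$L{\left(\frac{1}{S{\left(14,C \right)} + 209} \right)} - 20591 = \left(2 + \frac{1}{-7 + 209}\right)^{2} - 20591 = \left(2 + \frac{1}{202}\right)^{2} - 20591 = \left(\frac{405}{202}\right)^{2} - 20591 = \frac{164025}{40804} - 20591 = - \frac{840031139}{40804}$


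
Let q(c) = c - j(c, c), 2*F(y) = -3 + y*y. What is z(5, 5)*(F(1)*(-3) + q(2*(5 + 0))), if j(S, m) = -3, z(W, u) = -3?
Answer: -48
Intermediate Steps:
F(y) = -3/2 + y**2/2 (F(y) = (-3 + y*y)/2 = (-3 + y**2)/2 = -3/2 + y**2/2)
q(c) = 3 + c (q(c) = c - 1*(-3) = c + 3 = 3 + c)
z(5, 5)*(F(1)*(-3) + q(2*(5 + 0))) = -3*((-3/2 + (1/2)*1**2)*(-3) + (3 + 2*(5 + 0))) = -3*((-3/2 + (1/2)*1)*(-3) + (3 + 2*5)) = -3*((-3/2 + 1/2)*(-3) + (3 + 10)) = -3*(-1*(-3) + 13) = -3*(3 + 13) = -3*16 = -48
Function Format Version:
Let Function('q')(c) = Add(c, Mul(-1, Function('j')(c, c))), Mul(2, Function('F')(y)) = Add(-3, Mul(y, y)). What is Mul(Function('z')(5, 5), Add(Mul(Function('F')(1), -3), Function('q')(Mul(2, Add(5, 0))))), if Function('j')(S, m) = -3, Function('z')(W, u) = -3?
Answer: -48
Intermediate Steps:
Function('F')(y) = Add(Rational(-3, 2), Mul(Rational(1, 2), Pow(y, 2))) (Function('F')(y) = Mul(Rational(1, 2), Add(-3, Mul(y, y))) = Mul(Rational(1, 2), Add(-3, Pow(y, 2))) = Add(Rational(-3, 2), Mul(Rational(1, 2), Pow(y, 2))))
Function('q')(c) = Add(3, c) (Function('q')(c) = Add(c, Mul(-1, -3)) = Add(c, 3) = Add(3, c))
Mul(Function('z')(5, 5), Add(Mul(Function('F')(1), -3), Function('q')(Mul(2, Add(5, 0))))) = Mul(-3, Add(Mul(Add(Rational(-3, 2), Mul(Rational(1, 2), Pow(1, 2))), -3), Add(3, Mul(2, Add(5, 0))))) = Mul(-3, Add(Mul(Add(Rational(-3, 2), Mul(Rational(1, 2), 1)), -3), Add(3, Mul(2, 5)))) = Mul(-3, Add(Mul(Add(Rational(-3, 2), Rational(1, 2)), -3), Add(3, 10))) = Mul(-3, Add(Mul(-1, -3), 13)) = Mul(-3, Add(3, 13)) = Mul(-3, 16) = -48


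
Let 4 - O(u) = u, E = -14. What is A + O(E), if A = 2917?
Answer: 2935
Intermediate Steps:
O(u) = 4 - u
A + O(E) = 2917 + (4 - 1*(-14)) = 2917 + (4 + 14) = 2917 + 18 = 2935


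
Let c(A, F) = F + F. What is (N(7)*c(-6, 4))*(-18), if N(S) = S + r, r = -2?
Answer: -720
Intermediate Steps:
c(A, F) = 2*F
N(S) = -2 + S (N(S) = S - 2 = -2 + S)
(N(7)*c(-6, 4))*(-18) = ((-2 + 7)*(2*4))*(-18) = (5*8)*(-18) = 40*(-18) = -720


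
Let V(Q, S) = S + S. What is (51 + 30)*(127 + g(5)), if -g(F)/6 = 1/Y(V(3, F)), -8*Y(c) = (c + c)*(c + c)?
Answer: 257418/25 ≈ 10297.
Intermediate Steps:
V(Q, S) = 2*S
Y(c) = -c**2/2 (Y(c) = -(c + c)*(c + c)/8 = -2*c*2*c/8 = -c**2/2)
g(F) = 3/F**2 (g(F) = -6*(-1/(2*F**2)) = -(-3)/F**2 = 3/F**2)
(51 + 30)*(127 + g(5)) = (51 + 30)*(127 + 3/5**2) = 81*(127 + 3*(1/25)) = 81*(127 + 3/25) = 81*(3178/25) = 257418/25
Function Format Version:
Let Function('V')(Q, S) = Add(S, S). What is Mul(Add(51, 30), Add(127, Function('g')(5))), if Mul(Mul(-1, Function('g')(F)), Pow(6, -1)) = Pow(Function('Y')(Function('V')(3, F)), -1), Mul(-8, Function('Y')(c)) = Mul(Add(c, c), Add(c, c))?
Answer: Rational(257418, 25) ≈ 10297.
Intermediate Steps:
Function('V')(Q, S) = Mul(2, S)
Function('Y')(c) = Mul(Rational(-1, 2), Pow(c, 2)) (Function('Y')(c) = Mul(Rational(-1, 8), Mul(Add(c, c), Add(c, c))) = Mul(Rational(-1, 8), Mul(Mul(2, c), Mul(2, c))) = Mul(Rational(-1, 8), Mul(4, Pow(c, 2))) = Mul(Rational(-1, 2), Pow(c, 2)))
Function('g')(F) = Mul(3, Pow(F, -2)) (Function('g')(F) = Mul(-6, Pow(Mul(Rational(-1, 2), Pow(Mul(2, F), 2)), -1)) = Mul(-6, Pow(Mul(Rational(-1, 2), Mul(4, Pow(F, 2))), -1)) = Mul(-6, Pow(Mul(-2, Pow(F, 2)), -1)) = Mul(-6, Mul(Rational(-1, 2), Pow(F, -2))) = Mul(3, Pow(F, -2)))
Mul(Add(51, 30), Add(127, Function('g')(5))) = Mul(Add(51, 30), Add(127, Mul(3, Pow(5, -2)))) = Mul(81, Add(127, Mul(3, Rational(1, 25)))) = Mul(81, Add(127, Rational(3, 25))) = Mul(81, Rational(3178, 25)) = Rational(257418, 25)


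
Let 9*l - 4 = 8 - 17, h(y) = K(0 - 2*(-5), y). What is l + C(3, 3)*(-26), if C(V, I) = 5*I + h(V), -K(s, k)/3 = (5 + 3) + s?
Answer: 9121/9 ≈ 1013.4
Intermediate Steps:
K(s, k) = -24 - 3*s (K(s, k) = -3*((5 + 3) + s) = -3*(8 + s) = -24 - 3*s)
h(y) = -54 (h(y) = -24 - 3*(0 - 2*(-5)) = -24 - 3*(0 + 10) = -24 - 3*10 = -24 - 30 = -54)
C(V, I) = -54 + 5*I (C(V, I) = 5*I - 54 = -54 + 5*I)
l = -5/9 (l = 4/9 + (8 - 17)/9 = 4/9 + (⅑)*(-9) = 4/9 - 1 = -5/9 ≈ -0.55556)
l + C(3, 3)*(-26) = -5/9 + (-54 + 5*3)*(-26) = -5/9 + (-54 + 15)*(-26) = -5/9 - 39*(-26) = -5/9 + 1014 = 9121/9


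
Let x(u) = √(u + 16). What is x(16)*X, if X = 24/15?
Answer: 32*√2/5 ≈ 9.0510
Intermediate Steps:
x(u) = √(16 + u)
X = 8/5 (X = 24*(1/15) = 8/5 ≈ 1.6000)
x(16)*X = √(16 + 16)*(8/5) = √32*(8/5) = (4*√2)*(8/5) = 32*√2/5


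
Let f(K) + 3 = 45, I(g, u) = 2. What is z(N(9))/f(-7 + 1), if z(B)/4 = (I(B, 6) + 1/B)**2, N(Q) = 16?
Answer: 363/896 ≈ 0.40513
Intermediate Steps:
f(K) = 42 (f(K) = -3 + 45 = 42)
z(B) = 4*(2 + 1/B)**2
z(N(9))/f(-7 + 1) = (4*(1 + 2*16)**2/16**2)/42 = (4*(1/256)*(1 + 32)**2)*(1/42) = (4*(1/256)*33**2)*(1/42) = (4*(1/256)*1089)*(1/42) = (1089/64)*(1/42) = 363/896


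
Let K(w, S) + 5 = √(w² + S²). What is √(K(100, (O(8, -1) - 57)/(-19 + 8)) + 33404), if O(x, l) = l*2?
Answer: √(4041279 + 11*√1213481)/11 ≈ 183.03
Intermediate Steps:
O(x, l) = 2*l
K(w, S) = -5 + √(S² + w²) (K(w, S) = -5 + √(w² + S²) = -5 + √(S² + w²))
√(K(100, (O(8, -1) - 57)/(-19 + 8)) + 33404) = √((-5 + √(((2*(-1) - 57)/(-19 + 8))² + 100²)) + 33404) = √((-5 + √(((-2 - 57)/(-11))² + 10000)) + 33404) = √((-5 + √((-59*(-1/11))² + 10000)) + 33404) = √((-5 + √((59/11)² + 10000)) + 33404) = √((-5 + √(3481/121 + 10000)) + 33404) = √((-5 + √(1213481/121)) + 33404) = √((-5 + √1213481/11) + 33404) = √(33399 + √1213481/11)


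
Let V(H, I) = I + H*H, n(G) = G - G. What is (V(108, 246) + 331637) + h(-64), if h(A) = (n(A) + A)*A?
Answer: 347643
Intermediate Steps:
n(G) = 0
V(H, I) = I + H²
h(A) = A² (h(A) = (0 + A)*A = A*A = A²)
(V(108, 246) + 331637) + h(-64) = ((246 + 108²) + 331637) + (-64)² = ((246 + 11664) + 331637) + 4096 = (11910 + 331637) + 4096 = 343547 + 4096 = 347643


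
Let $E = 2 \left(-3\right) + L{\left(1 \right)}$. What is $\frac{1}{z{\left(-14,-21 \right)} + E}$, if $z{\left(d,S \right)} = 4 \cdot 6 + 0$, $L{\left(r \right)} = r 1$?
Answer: $\frac{1}{19} \approx 0.052632$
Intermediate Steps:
$L{\left(r \right)} = r$
$z{\left(d,S \right)} = 24$ ($z{\left(d,S \right)} = 24 + 0 = 24$)
$E = -5$ ($E = 2 \left(-3\right) + 1 = -6 + 1 = -5$)
$\frac{1}{z{\left(-14,-21 \right)} + E} = \frac{1}{24 - 5} = \frac{1}{19}$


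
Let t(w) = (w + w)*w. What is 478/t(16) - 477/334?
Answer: -21143/42752 ≈ -0.49455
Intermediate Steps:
t(w) = 2*w**2 (t(w) = (2*w)*w = 2*w**2)
478/t(16) - 477/334 = 478/((2*16**2)) - 477/334 = 478/((2*256)) - 477*1/334 = 478/512 - 477/334 = 478*(1/512) - 477/334 = 239/256 - 477/334 = -21143/42752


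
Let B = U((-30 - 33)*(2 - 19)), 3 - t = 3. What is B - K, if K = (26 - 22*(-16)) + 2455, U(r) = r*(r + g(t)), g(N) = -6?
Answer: 1137782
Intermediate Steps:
t = 0 (t = 3 - 1*3 = 3 - 3 = 0)
U(r) = r*(-6 + r) (U(r) = r*(r - 6) = r*(-6 + r))
B = 1140615 (B = ((-30 - 33)*(2 - 19))*(-6 + (-30 - 33)*(2 - 19)) = (-63*(-17))*(-6 - 63*(-17)) = 1071*(-6 + 1071) = 1071*1065 = 1140615)
K = 2833 (K = (26 + 352) + 2455 = 378 + 2455 = 2833)
B - K = 1140615 - 1*2833 = 1140615 - 2833 = 1137782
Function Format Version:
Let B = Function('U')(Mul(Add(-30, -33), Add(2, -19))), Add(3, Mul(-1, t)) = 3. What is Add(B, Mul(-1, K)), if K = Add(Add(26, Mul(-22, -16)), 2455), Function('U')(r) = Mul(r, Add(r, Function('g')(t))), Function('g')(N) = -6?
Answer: 1137782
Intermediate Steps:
t = 0 (t = Add(3, Mul(-1, 3)) = Add(3, -3) = 0)
Function('U')(r) = Mul(r, Add(-6, r)) (Function('U')(r) = Mul(r, Add(r, -6)) = Mul(r, Add(-6, r)))
B = 1140615 (B = Mul(Mul(Add(-30, -33), Add(2, -19)), Add(-6, Mul(Add(-30, -33), Add(2, -19)))) = Mul(Mul(-63, -17), Add(-6, Mul(-63, -17))) = Mul(1071, Add(-6, 1071)) = Mul(1071, 1065) = 1140615)
K = 2833 (K = Add(Add(26, 352), 2455) = Add(378, 2455) = 2833)
Add(B, Mul(-1, K)) = Add(1140615, Mul(-1, 2833)) = Add(1140615, -2833) = 1137782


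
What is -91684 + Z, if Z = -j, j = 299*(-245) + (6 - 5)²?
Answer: -18430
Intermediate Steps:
j = -73254 (j = -73255 + 1² = -73255 + 1 = -73254)
Z = 73254 (Z = -1*(-73254) = 73254)
-91684 + Z = -91684 + 73254 = -18430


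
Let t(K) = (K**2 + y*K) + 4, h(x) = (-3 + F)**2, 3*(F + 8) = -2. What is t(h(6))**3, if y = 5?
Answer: 3767825133754373224/531441 ≈ 7.0898e+12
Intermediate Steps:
F = -26/3 (F = -8 + (1/3)*(-2) = -8 - 2/3 = -26/3 ≈ -8.6667)
h(x) = 1225/9 (h(x) = (-3 - 26/3)**2 = (-35/3)**2 = 1225/9)
t(K) = 4 + K**2 + 5*K (t(K) = (K**2 + 5*K) + 4 = 4 + K**2 + 5*K)
t(h(6))**3 = (4 + (1225/9)**2 + 5*(1225/9))**3 = (4 + 1500625/81 + 6125/9)**3 = (1556074/81)**3 = 3767825133754373224/531441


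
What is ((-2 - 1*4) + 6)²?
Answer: 0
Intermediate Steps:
((-2 - 1*4) + 6)² = ((-2 - 4) + 6)² = (-6 + 6)² = 0² = 0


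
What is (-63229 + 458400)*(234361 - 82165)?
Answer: 60143445516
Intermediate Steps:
(-63229 + 458400)*(234361 - 82165) = 395171*152196 = 60143445516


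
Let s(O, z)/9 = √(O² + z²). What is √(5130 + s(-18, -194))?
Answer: 3*√(570 + 2*√9490) ≈ 82.967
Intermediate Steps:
s(O, z) = 9*√(O² + z²)
√(5130 + s(-18, -194)) = √(5130 + 9*√((-18)² + (-194)²)) = √(5130 + 9*√(324 + 37636)) = √(5130 + 9*√37960) = √(5130 + 9*(2*√9490)) = √(5130 + 18*√9490)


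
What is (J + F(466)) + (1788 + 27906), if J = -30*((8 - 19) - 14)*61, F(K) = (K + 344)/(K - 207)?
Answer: 19540806/259 ≈ 75447.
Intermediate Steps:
F(K) = (344 + K)/(-207 + K)
J = 45750 (J = -30*(-11 - 14)*61 = -30*(-25)*61 = 750*61 = 45750)
(J + F(466)) + (1788 + 27906) = (45750 + (344 + 466)/(-207 + 466)) + (1788 + 27906) = (45750 + 810/259) + 29694 = 11850060/259 + 29694 = 19540806/259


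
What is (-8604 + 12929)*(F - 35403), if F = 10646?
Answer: -107074025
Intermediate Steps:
(-8604 + 12929)*(F - 35403) = (-8604 + 12929)*(10646 - 35403) = 4325*(-24757) = -107074025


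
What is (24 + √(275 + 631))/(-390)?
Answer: -4/65 - √906/390 ≈ -0.13872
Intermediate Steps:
(24 + √(275 + 631))/(-390) = -(24 + √906)/390 = -4/65 - √906/390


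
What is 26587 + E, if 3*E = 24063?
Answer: 34608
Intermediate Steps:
E = 8021 (E = (1/3)*24063 = 8021)
26587 + E = 26587 + 8021 = 34608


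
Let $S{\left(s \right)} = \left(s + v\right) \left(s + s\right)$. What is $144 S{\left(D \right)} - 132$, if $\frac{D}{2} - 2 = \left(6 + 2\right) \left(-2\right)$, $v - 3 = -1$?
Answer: $209532$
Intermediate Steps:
$v = 2$ ($v = 3 - 1 = 2$)
$D = -28$ ($D = 4 + 2 \left(6 + 2\right) \left(-2\right) = 4 + 2 \cdot 8 \left(-2\right) = 4 + 2 \left(-16\right) = 4 - 32 = -28$)
$S{\left(s \right)} = 2 s \left(2 + s\right)$ ($S{\left(s \right)} = \left(s + 2\right) \left(s + s\right) = \left(2 + s\right) 2 s = 2 s \left(2 + s\right)$)
$144 S{\left(D \right)} - 132 = 144 \cdot 2 \left(-28\right) \left(2 - 28\right) - 132 = 144 \cdot 2 \left(-28\right) \left(-26\right) - 132 = 144 \cdot 1456 - 132 = 209664 - 132 = 209532$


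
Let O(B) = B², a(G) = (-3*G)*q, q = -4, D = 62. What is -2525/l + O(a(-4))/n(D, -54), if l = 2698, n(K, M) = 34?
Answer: 3065171/45866 ≈ 66.829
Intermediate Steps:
a(G) = 12*G (a(G) = -3*G*(-4) = 12*G)
-2525/l + O(a(-4))/n(D, -54) = -2525/2698 + (12*(-4))²/34 = -2525*1/2698 + (-48)²*(1/34) = -2525/2698 + 2304*(1/34) = -2525/2698 + 1152/17 = 3065171/45866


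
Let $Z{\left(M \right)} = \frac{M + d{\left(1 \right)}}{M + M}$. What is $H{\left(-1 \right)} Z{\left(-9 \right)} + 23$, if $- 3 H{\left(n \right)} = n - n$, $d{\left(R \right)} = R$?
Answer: $23$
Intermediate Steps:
$H{\left(n \right)} = 0$ ($H{\left(n \right)} = - \frac{n - n}{3} = \left(- \frac{1}{3}\right) 0 = 0$)
$Z{\left(M \right)} = \frac{1 + M}{2 M}$ ($Z{\left(M \right)} = \frac{M + 1}{M + M} = \frac{1 + M}{2 M}$)
$H{\left(-1 \right)} Z{\left(-9 \right)} + 23 = 0 \frac{1 - 9}{2 \left(-9\right)} + 23 = 0 \cdot \frac{1}{2} \left(- \frac{1}{9}\right) \left(-8\right) + 23 = 0 \cdot \frac{4}{9} + 23 = 0 + 23 = 23$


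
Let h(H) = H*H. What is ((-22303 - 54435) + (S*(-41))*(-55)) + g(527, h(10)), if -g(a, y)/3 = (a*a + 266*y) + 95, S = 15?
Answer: -956185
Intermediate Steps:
h(H) = H²
g(a, y) = -285 - 798*y - 3*a² (g(a, y) = -3*((a*a + 266*y) + 95) = -3*((a² + 266*y) + 95) = -3*(95 + a² + 266*y) = -285 - 798*y - 3*a²)
((-22303 - 54435) + (S*(-41))*(-55)) + g(527, h(10)) = ((-22303 - 54435) + (15*(-41))*(-55)) + (-285 - 798*10² - 3*527²) = (-76738 - 615*(-55)) + (-285 - 798*100 - 3*277729) = (-76738 + 33825) + (-285 - 79800 - 833187) = -42913 - 913272 = -956185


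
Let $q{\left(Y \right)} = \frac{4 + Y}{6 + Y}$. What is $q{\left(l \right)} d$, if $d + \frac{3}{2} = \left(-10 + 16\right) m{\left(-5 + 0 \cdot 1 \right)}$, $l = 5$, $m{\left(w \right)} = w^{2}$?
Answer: $\frac{243}{2} \approx 121.5$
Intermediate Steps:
$q{\left(Y \right)} = \frac{4 + Y}{6 + Y}$
$d = \frac{297}{2}$ ($d = - \frac{3}{2} + \left(-10 + 16\right) \left(-5 + 0 \cdot 1\right)^{2} = - \frac{3}{2} + 6 \left(-5 + 0\right)^{2} = - \frac{3}{2} + 6 \left(-5\right)^{2} = - \frac{3}{2} + 6 \cdot 25 = - \frac{3}{2} + 150 = \frac{297}{2} \approx 148.5$)
$q{\left(l \right)} d = \frac{4 + 5}{6 + 5} \cdot \frac{297}{2} = \frac{1}{11} \cdot 9 \cdot \frac{297}{2} = \frac{9}{11} \cdot \frac{297}{2} = \frac{243}{2}$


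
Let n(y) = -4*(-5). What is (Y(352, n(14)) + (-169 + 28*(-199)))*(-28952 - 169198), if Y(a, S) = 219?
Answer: 1094184300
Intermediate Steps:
n(y) = 20
(Y(352, n(14)) + (-169 + 28*(-199)))*(-28952 - 169198) = (219 + (-169 + 28*(-199)))*(-28952 - 169198) = (219 + (-169 - 5572))*(-198150) = (219 - 5741)*(-198150) = -5522*(-198150) = 1094184300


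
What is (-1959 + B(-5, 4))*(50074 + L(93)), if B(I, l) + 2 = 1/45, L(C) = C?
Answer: -4426936748/45 ≈ -9.8376e+7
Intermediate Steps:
B(I, l) = -89/45 (B(I, l) = -2 + 1/45 = -89/45)
(-1959 + B(-5, 4))*(50074 + L(93)) = (-1959 - 89/45)*(50074 + 93) = -88244/45*50167 = -4426936748/45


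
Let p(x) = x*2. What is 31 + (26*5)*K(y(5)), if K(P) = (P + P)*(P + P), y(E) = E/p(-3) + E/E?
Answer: 409/9 ≈ 45.444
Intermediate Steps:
p(x) = 2*x
y(E) = 1 - E/6 (y(E) = E/((2*(-3))) + E/E = E/(-6) + 1 = E*(-⅙) + 1 = -E/6 + 1 = 1 - E/6)
K(P) = 4*P² (K(P) = (2*P)*(2*P) = 4*P²)
31 + (26*5)*K(y(5)) = 31 + (26*5)*(4*(1 - ⅙*5)²) = 31 + 130*(4*(1 - ⅚)²) = 31 + 130*(4*(⅙)²) = 31 + 130*(4*(1/36)) = 31 + 130*(⅑) = 31 + 130/9 = 409/9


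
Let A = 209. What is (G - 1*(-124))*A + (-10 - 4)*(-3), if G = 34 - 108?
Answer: 10492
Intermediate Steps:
G = -74
(G - 1*(-124))*A + (-10 - 4)*(-3) = (-74 - 1*(-124))*209 + (-10 - 4)*(-3) = (-74 + 124)*209 - 14*(-3) = 50*209 + 42 = 10450 + 42 = 10492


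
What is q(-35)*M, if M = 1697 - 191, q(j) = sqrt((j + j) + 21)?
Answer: 10542*I ≈ 10542.0*I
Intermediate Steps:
q(j) = sqrt(21 + 2*j) (q(j) = sqrt(2*j + 21) = sqrt(21 + 2*j))
M = 1506
q(-35)*M = sqrt(21 + 2*(-35))*1506 = sqrt(21 - 70)*1506 = sqrt(-49)*1506 = (7*I)*1506 = 10542*I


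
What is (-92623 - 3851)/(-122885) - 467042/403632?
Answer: -1318033043/3542879880 ≈ -0.37202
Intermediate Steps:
(-92623 - 3851)/(-122885) - 467042/403632 = -96474*(-1/122885) - 467042*1/403632 = 13782/17555 - 233521/201816 = -1318033043/3542879880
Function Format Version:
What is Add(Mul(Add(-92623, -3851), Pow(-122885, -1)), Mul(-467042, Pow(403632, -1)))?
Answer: Rational(-1318033043, 3542879880) ≈ -0.37202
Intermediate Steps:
Add(Mul(Add(-92623, -3851), Pow(-122885, -1)), Mul(-467042, Pow(403632, -1))) = Add(Mul(-96474, Rational(-1, 122885)), Mul(-467042, Rational(1, 403632))) = Add(Rational(13782, 17555), Rational(-233521, 201816)) = Rational(-1318033043, 3542879880)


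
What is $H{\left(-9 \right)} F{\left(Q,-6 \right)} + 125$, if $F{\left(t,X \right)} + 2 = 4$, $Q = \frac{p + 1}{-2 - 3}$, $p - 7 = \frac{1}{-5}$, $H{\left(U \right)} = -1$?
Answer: $123$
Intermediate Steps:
$p = \frac{34}{5}$ ($p = 7 + \frac{1}{-5} = 7 - \frac{1}{5} = \frac{34}{5} \approx 6.8$)
$Q = - \frac{39}{25}$ ($Q = \frac{\frac{34}{5} + 1}{-2 - 3} = \frac{39}{5 \left(-5\right)} = \frac{39}{5} \left(- \frac{1}{5}\right) = - \frac{39}{25} \approx -1.56$)
$F{\left(t,X \right)} = 2$ ($F{\left(t,X \right)} = -2 + 4 = 2$)
$H{\left(-9 \right)} F{\left(Q,-6 \right)} + 125 = \left(-1\right) 2 + 125 = -2 + 125 = 123$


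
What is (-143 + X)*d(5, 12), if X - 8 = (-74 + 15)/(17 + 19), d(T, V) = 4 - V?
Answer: 9838/9 ≈ 1093.1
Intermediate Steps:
X = 229/36 (X = 8 + (-74 + 15)/(17 + 19) = 8 - 59/36 = 229/36 ≈ 6.3611)
(-143 + X)*d(5, 12) = (-143 + 229/36)*(4 - 1*12) = -4919*(4 - 12)/36 = -4919/36*(-8) = 9838/9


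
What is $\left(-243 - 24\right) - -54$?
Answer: $-213$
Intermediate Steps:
$\left(-243 - 24\right) - -54 = -267 + \left(-47 + 101\right) = -267 + 54 = -213$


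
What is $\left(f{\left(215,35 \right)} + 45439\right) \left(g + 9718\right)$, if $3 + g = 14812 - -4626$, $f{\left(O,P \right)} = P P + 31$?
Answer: $1361299335$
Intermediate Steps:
$f{\left(O,P \right)} = 31 + P^{2}$ ($f{\left(O,P \right)} = P^{2} + 31 = 31 + P^{2}$)
$g = 19435$ ($g = -3 + \left(14812 - -4626\right) = -3 + \left(14812 + 4626\right) = -3 + 19438 = 19435$)
$\left(f{\left(215,35 \right)} + 45439\right) \left(g + 9718\right) = \left(\left(31 + 35^{2}\right) + 45439\right) \left(19435 + 9718\right) = \left(\left(31 + 1225\right) + 45439\right) 29153 = \left(1256 + 45439\right) 29153 = 46695 \cdot 29153 = 1361299335$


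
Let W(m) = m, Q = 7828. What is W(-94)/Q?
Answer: -47/3914 ≈ -0.012008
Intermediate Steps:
W(-94)/Q = -94/7828 = -94*1/7828 = -47/3914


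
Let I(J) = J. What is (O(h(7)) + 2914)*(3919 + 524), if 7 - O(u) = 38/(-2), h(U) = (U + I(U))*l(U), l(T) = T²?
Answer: 13062420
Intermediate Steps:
h(U) = 2*U³ (h(U) = (U + U)*U² = (2*U)*U² = 2*U³)
O(u) = 26 (O(u) = 7 - 38/(-2) = 7 - 38*(-1)/2 = 7 - 1*(-19) = 7 + 19 = 26)
(O(h(7)) + 2914)*(3919 + 524) = (26 + 2914)*(3919 + 524) = 2940*4443 = 13062420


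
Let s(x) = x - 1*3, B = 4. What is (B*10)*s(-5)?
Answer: -320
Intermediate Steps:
s(x) = -3 + x (s(x) = x - 3 = -3 + x)
(B*10)*s(-5) = (4*10)*(-3 - 5) = 40*(-8) = -320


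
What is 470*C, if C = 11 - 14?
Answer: -1410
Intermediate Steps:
C = -3
470*C = 470*(-3) = -1410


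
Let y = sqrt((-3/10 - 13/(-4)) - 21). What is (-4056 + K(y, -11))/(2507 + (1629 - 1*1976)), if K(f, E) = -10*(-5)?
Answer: -2003/1080 ≈ -1.8546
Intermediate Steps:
y = 19*I*sqrt(5)/10 (y = sqrt((-3*1/10 - 13*(-1/4)) - 21) = sqrt((-3/10 + 13/4) - 21) = sqrt(59/20 - 21) = sqrt(-361/20) = 19*I*sqrt(5)/10 ≈ 4.2485*I)
K(f, E) = 50
(-4056 + K(y, -11))/(2507 + (1629 - 1*1976)) = (-4056 + 50)/(2507 + (1629 - 1*1976)) = -4006/(2507 + (1629 - 1976)) = -4006/(2507 - 347) = -4006/2160 = -4006*1/2160 = -2003/1080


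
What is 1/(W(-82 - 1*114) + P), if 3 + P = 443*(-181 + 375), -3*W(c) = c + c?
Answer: 3/258209 ≈ 1.1618e-5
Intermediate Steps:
W(c) = -2*c/3 (W(c) = -(c + c)/3 = -2*c/3)
P = 85939 (P = -3 + 443*(-181 + 375) = -3 + 443*194 = -3 + 85942 = 85939)
1/(W(-82 - 1*114) + P) = 1/(-2*(-82 - 1*114)/3 + 85939) = 1/(-2*(-82 - 114)/3 + 85939) = 1/(-2/3*(-196) + 85939) = 1/(392/3 + 85939) = 1/(258209/3) = 3/258209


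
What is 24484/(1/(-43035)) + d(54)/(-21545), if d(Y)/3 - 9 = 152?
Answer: -22701297312783/21545 ≈ -1.0537e+9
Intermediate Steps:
d(Y) = 483 (d(Y) = 27 + 3*152 = 27 + 456 = 483)
24484/(1/(-43035)) + d(54)/(-21545) = 24484/(1/(-43035)) + 483/(-21545) = 24484/(-1/43035) + 483*(-1/21545) = 24484*(-43035) - 483/21545 = -1053668940 - 483/21545 = -22701297312783/21545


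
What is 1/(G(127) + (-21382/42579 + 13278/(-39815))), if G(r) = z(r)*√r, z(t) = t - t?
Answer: -1695282885/1416688292 ≈ -1.1967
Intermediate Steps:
z(t) = 0
G(r) = 0 (G(r) = 0*√r = 0)
1/(G(127) + (-21382/42579 + 13278/(-39815))) = 1/(0 + (-21382/42579 + 13278/(-39815))) = 1/(0 + (-21382*1/42579 + 13278*(-1/39815))) = 1/(0 + (-21382/42579 - 13278/39815)) = 1/(0 - 1416688292/1695282885) = 1/(-1416688292/1695282885) = -1695282885/1416688292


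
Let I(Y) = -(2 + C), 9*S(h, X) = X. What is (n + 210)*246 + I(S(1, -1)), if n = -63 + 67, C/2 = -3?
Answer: 52648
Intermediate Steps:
C = -6 (C = 2*(-3) = -6)
S(h, X) = X/9
n = 4
I(Y) = 4 (I(Y) = -(2 - 6) = -1*(-4) = 4)
(n + 210)*246 + I(S(1, -1)) = (4 + 210)*246 + 4 = 214*246 + 4 = 52644 + 4 = 52648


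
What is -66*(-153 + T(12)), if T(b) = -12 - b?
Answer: 11682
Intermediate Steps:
-66*(-153 + T(12)) = -66*(-153 + (-12 - 1*12)) = -66*(-153 + (-12 - 12)) = -66*(-153 - 24) = -66*(-177) = 11682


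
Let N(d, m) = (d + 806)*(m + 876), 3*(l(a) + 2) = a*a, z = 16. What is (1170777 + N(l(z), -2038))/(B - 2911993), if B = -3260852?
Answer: -82423/3703707 ≈ -0.022254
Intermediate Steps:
l(a) = -2 + a²/3 (l(a) = -2 + (a*a)/3 = -2 + a²/3)
N(d, m) = (806 + d)*(876 + m)
(1170777 + N(l(z), -2038))/(B - 2911993) = (1170777 + (706056 + 806*(-2038) + 876*(-2 + (⅓)*16²) + (-2 + (⅓)*16²)*(-2038)))/(-3260852 - 2911993) = (1170777 + (706056 - 1642628 + 876*(-2 + (⅓)*256) + (-2 + (⅓)*256)*(-2038)))/(-6172845) = (1170777 + (706056 - 1642628 + 876*(-2 + 256/3) + (-2 + 256/3)*(-2038)))*(-1/6172845) = (1170777 + (706056 - 1642628 + 876*(250/3) + (250/3)*(-2038)))*(-1/6172845) = (1170777 + (706056 - 1642628 + 73000 - 509500/3))*(-1/6172845) = (1170777 - 3100216/3)*(-1/6172845) = (412115/3)*(-1/6172845) = -82423/3703707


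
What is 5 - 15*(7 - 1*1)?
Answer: -85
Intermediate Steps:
5 - 15*(7 - 1*1) = 5 - 15*(7 - 1) = 5 - 15*6 = 5 - 90 = -85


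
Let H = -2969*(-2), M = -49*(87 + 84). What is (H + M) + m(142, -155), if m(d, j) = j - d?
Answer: -2738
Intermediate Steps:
M = -8379 (M = -49*171 = -8379)
H = 5938
(H + M) + m(142, -155) = (5938 - 8379) + (-155 - 1*142) = -2441 + (-155 - 142) = -2441 - 297 = -2738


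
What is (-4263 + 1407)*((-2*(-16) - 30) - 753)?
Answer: 2144856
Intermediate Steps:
(-4263 + 1407)*((-2*(-16) - 30) - 753) = -2856*((32 - 30) - 753) = -2856*(2 - 753) = -2856*(-751) = 2144856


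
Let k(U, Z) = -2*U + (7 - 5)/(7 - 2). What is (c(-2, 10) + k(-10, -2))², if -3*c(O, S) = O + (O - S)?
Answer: 141376/225 ≈ 628.34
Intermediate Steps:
c(O, S) = -2*O/3 + S/3 (c(O, S) = -(O + (O - S))/3 = -(-S + 2*O)/3 = -2*O/3 + S/3)
k(U, Z) = ⅖ - 2*U (k(U, Z) = -2*U + 2/5 = -2*U + 2*(⅕) = -2*U + ⅖ = ⅖ - 2*U)
(c(-2, 10) + k(-10, -2))² = ((-⅔*(-2) + (⅓)*10) + (⅖ - 2*(-10)))² = ((4/3 + 10/3) + (⅖ + 20))² = (14/3 + 102/5)² = (376/15)² = 141376/225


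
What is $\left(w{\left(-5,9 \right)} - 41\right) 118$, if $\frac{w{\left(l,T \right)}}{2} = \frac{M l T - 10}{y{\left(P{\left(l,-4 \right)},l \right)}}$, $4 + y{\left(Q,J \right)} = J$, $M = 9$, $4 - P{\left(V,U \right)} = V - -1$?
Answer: $\frac{54398}{9} \approx 6044.2$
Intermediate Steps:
$P{\left(V,U \right)} = 3 - V$ ($P{\left(V,U \right)} = 4 - \left(V - -1\right) = 4 - \left(V + 1\right) = 4 - \left(1 + V\right) = 3 - V$)
$y{\left(Q,J \right)} = -4 + J$
$w{\left(l,T \right)} = \frac{2 \left(-10 + 9 T l\right)}{-4 + l}$ ($w{\left(l,T \right)} = 2 \frac{9 l T - 10}{-4 + l} = 2 \frac{9 T l - 10}{-4 + l} = 2 \frac{-10 + 9 T l}{-4 + l} = \frac{2 \left(-10 + 9 T l\right)}{-4 + l}$)
$\left(w{\left(-5,9 \right)} - 41\right) 118 = \left(\frac{2 \left(-10 + 9 \cdot 9 \left(-5\right)\right)}{-4 - 5} - 41\right) 118 = \left(\frac{2 \left(-10 - 405\right)}{-9} - 41\right) 118 = \left(2 \left(- \frac{1}{9}\right) \left(-415\right) - 41\right) 118 = \left(\frac{830}{9} - 41\right) 118 = \frac{461}{9} \cdot 118 = \frac{54398}{9}$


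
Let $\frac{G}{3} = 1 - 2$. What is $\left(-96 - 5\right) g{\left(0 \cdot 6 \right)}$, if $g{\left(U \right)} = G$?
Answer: $303$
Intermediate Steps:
$G = -3$ ($G = 3 \left(1 - 2\right) = 3 \left(-1\right) = -3$)
$g{\left(U \right)} = -3$
$\left(-96 - 5\right) g{\left(0 \cdot 6 \right)} = \left(-96 - 5\right) \left(-3\right) = \left(-101\right) \left(-3\right) = 303$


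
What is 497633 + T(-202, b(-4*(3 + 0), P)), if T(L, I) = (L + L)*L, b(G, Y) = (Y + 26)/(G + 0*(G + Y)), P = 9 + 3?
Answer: 579241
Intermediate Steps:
P = 12
b(G, Y) = (26 + Y)/G (b(G, Y) = (26 + Y)/(G + 0) = (26 + Y)/G)
T(L, I) = 2*L² (T(L, I) = (2*L)*L = 2*L²)
497633 + T(-202, b(-4*(3 + 0), P)) = 497633 + 2*(-202)² = 497633 + 2*40804 = 497633 + 81608 = 579241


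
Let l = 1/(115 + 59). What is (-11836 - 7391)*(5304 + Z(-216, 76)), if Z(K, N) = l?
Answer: -203960237/2 ≈ -1.0198e+8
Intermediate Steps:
l = 1/174 ≈ 0.0057471
Z(K, N) = 1/174
(-11836 - 7391)*(5304 + Z(-216, 76)) = (-11836 - 7391)*(5304 + 1/174) = -19227*922897/174 = -203960237/2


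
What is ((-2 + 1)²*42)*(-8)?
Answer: -336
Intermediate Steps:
((-2 + 1)²*42)*(-8) = ((-1)²*42)*(-8) = (1*42)*(-8) = 42*(-8) = -336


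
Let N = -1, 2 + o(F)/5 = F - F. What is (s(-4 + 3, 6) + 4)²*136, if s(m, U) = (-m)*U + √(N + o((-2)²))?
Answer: 12104 + 2720*I*√11 ≈ 12104.0 + 9021.2*I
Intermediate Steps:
o(F) = -10 (o(F) = -10 + 5*(F - F) = -10 + 5*0 = -10 + 0 = -10)
s(m, U) = I*√11 - U*m (s(m, U) = (-m)*U + √(-1 - 10) = -U*m + √(-11) = -U*m + I*√11 = I*√11 - U*m)
(s(-4 + 3, 6) + 4)²*136 = ((I*√11 - 1*6*(-4 + 3)) + 4)²*136 = ((I*√11 - 1*6*(-1)) + 4)²*136 = ((I*√11 + 6) + 4)²*136 = ((6 + I*√11) + 4)²*136 = (10 + I*√11)²*136 = 136*(10 + I*√11)²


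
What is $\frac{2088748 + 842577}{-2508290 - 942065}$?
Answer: $- \frac{586265}{690071} \approx -0.84957$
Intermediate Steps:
$\frac{2088748 + 842577}{-2508290 - 942065} = \frac{2931325}{-2508290 - 942065} = \frac{2931325}{-3450355} = 2931325 \left(- \frac{1}{3450355}\right) = - \frac{586265}{690071}$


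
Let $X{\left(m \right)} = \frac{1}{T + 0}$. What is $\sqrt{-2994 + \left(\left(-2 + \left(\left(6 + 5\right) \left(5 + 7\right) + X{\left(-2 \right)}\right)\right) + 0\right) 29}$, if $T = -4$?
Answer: $\frac{5 \sqrt{123}}{2} \approx 27.726$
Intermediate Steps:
$X{\left(m \right)} = - \frac{1}{4}$ ($X{\left(m \right)} = \frac{1}{-4 + 0} = \frac{1}{-4} = - \frac{1}{4}$)
$\sqrt{-2994 + \left(\left(-2 + \left(\left(6 + 5\right) \left(5 + 7\right) + X{\left(-2 \right)}\right)\right) + 0\right) 29} = \sqrt{-2994 + \left(\left(-2 - \left(\frac{1}{4} - \left(6 + 5\right) \left(5 + 7\right)\right)\right) + 0\right) 29} = \sqrt{-2994 + \left(\left(-2 + \left(11 \cdot 12 - \frac{1}{4}\right)\right) + 0\right) 29} = \sqrt{-2994 + \left(\left(-2 + \left(132 - \frac{1}{4}\right)\right) + 0\right) 29} = \sqrt{-2994 + \left(\left(-2 + \frac{527}{4}\right) + 0\right) 29} = \sqrt{-2994 + \left(\frac{519}{4} + 0\right) 29} = \sqrt{-2994 + \frac{519}{4} \cdot 29} = \sqrt{-2994 + \frac{15051}{4}} = \sqrt{\frac{3075}{4}} = \frac{5 \sqrt{123}}{2}$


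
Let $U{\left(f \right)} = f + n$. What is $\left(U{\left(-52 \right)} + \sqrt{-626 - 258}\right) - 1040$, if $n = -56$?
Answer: $-1148 + 2 i \sqrt{221} \approx -1148.0 + 29.732 i$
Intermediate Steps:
$U{\left(f \right)} = -56 + f$ ($U{\left(f \right)} = f - 56 = -56 + f$)
$\left(U{\left(-52 \right)} + \sqrt{-626 - 258}\right) - 1040 = \left(\left(-56 - 52\right) + \sqrt{-626 - 258}\right) - 1040 = \left(-108 + \sqrt{-884}\right) - 1040 = \left(-108 + 2 i \sqrt{221}\right) - 1040 = -1148 + 2 i \sqrt{221}$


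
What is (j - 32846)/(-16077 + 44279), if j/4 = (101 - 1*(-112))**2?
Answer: 74315/14101 ≈ 5.2702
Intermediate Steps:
j = 181476 (j = 4*(101 - 1*(-112))**2 = 4*(101 + 112)**2 = 4*213**2 = 4*45369 = 181476)
(j - 32846)/(-16077 + 44279) = (181476 - 32846)/(-16077 + 44279) = 148630/28202 = 148630*(1/28202) = 74315/14101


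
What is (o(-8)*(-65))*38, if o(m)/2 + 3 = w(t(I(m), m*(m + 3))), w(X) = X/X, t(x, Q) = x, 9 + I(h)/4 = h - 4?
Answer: 9880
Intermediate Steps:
I(h) = -52 + 4*h (I(h) = -36 + 4*(h - 4) = -36 + 4*(-4 + h) = -36 + (-16 + 4*h) = -52 + 4*h)
w(X) = 1
o(m) = -4 (o(m) = -6 + 2*1 = -6 + 2 = -4)
(o(-8)*(-65))*38 = -4*(-65)*38 = 260*38 = 9880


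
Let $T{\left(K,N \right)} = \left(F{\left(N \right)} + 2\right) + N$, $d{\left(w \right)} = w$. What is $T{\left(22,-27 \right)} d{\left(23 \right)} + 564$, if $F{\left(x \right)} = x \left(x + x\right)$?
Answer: $33523$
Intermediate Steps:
$F{\left(x \right)} = 2 x^{2}$ ($F{\left(x \right)} = x 2 x = 2 x^{2}$)
$T{\left(K,N \right)} = 2 + N + 2 N^{2}$ ($T{\left(K,N \right)} = \left(2 N^{2} + 2\right) + N = \left(2 + 2 N^{2}\right) + N = 2 + N + 2 N^{2}$)
$T{\left(22,-27 \right)} d{\left(23 \right)} + 564 = \left(2 - 27 + 2 \left(-27\right)^{2}\right) 23 + 564 = \left(2 - 27 + 2 \cdot 729\right) 23 + 564 = \left(2 - 27 + 1458\right) 23 + 564 = 1433 \cdot 23 + 564 = 32959 + 564 = 33523$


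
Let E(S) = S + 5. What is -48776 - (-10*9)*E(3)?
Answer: -48056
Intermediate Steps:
E(S) = 5 + S
-48776 - (-10*9)*E(3) = -48776 - (-10*9)*(5 + 3) = -48776 - (-90)*8 = -48776 - 1*(-720) = -48776 + 720 = -48056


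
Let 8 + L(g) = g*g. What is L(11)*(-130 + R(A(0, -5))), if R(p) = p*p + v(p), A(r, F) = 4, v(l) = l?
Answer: -12430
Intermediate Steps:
L(g) = -8 + g² (L(g) = -8 + g*g = -8 + g²)
R(p) = p + p² (R(p) = p*p + p = p² + p = p + p²)
L(11)*(-130 + R(A(0, -5))) = (-8 + 11²)*(-130 + 4*(1 + 4)) = (-8 + 121)*(-130 + 4*5) = 113*(-130 + 20) = 113*(-110) = -12430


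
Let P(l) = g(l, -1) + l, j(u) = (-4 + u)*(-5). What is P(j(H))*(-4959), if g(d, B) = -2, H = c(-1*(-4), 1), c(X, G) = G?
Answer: -64467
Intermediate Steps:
H = 1
j(u) = 20 - 5*u
P(l) = -2 + l
P(j(H))*(-4959) = (-2 + (20 - 5*1))*(-4959) = (-2 + (20 - 5))*(-4959) = (-2 + 15)*(-4959) = 13*(-4959) = -64467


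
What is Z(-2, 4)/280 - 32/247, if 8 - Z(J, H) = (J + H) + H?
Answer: -4233/34580 ≈ -0.12241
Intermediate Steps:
Z(J, H) = 8 - J - 2*H (Z(J, H) = 8 - ((J + H) + H) = 8 - ((H + J) + H) = 8 - (J + 2*H) = 8 + (-J - 2*H) = 8 - J - 2*H)
Z(-2, 4)/280 - 32/247 = (8 - 1*(-2) - 2*4)/280 - 32/247 = (8 + 2 - 8)*(1/280) - 32*1/247 = 2*(1/280) - 32/247 = 1/140 - 32/247 = -4233/34580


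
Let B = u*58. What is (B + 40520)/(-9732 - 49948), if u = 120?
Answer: -1187/1492 ≈ -0.79558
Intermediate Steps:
B = 6960 (B = 120*58 = 6960)
(B + 40520)/(-9732 - 49948) = (6960 + 40520)/(-9732 - 49948) = 47480/(-59680) = 47480*(-1/59680) = -1187/1492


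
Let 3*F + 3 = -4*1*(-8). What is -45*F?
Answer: -435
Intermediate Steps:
F = 29/3 (F = -1 + (-4*1*(-8))/3 = -1 + (-4*(-8))/3 = -1 + (1/3)*32 = -1 + 32/3 = 29/3 ≈ 9.6667)
-45*F = -45*29/3 = -435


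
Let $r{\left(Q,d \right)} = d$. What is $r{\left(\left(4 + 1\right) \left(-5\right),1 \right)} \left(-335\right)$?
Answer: $-335$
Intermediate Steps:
$r{\left(\left(4 + 1\right) \left(-5\right),1 \right)} \left(-335\right) = 1 \left(-335\right) = -335$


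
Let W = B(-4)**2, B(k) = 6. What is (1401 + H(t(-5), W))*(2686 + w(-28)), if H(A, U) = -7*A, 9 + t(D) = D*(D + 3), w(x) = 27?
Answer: 3781922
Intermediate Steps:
W = 36 (W = 6**2 = 36)
t(D) = -9 + D*(3 + D) (t(D) = -9 + D*(D + 3) = -9 + D*(3 + D))
(1401 + H(t(-5), W))*(2686 + w(-28)) = (1401 - 7*(-9 + (-5)**2 + 3*(-5)))*(2686 + 27) = (1401 - 7*(-9 + 25 - 15))*2713 = (1401 - 7*1)*2713 = (1401 - 7)*2713 = 1394*2713 = 3781922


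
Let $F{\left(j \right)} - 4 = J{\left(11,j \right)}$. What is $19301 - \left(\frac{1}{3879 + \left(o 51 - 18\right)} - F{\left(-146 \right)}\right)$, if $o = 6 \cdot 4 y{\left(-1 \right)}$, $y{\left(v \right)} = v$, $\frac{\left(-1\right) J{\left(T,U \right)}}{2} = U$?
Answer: $\frac{51677288}{2637} \approx 19597.0$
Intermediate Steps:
$J{\left(T,U \right)} = - 2 U$
$o = -24$ ($o = 6 \cdot 4 \left(-1\right) = 24 \left(-1\right) = -24$)
$F{\left(j \right)} = 4 - 2 j$
$19301 - \left(\frac{1}{3879 + \left(o 51 - 18\right)} - F{\left(-146 \right)}\right) = 19301 - \left(\frac{1}{3879 - 1242} - \left(4 - -292\right)\right) = 19301 - \left(\frac{1}{3879 - 1242} - \left(4 + 292\right)\right) = 19301 - \left(\frac{1}{3879 - 1242} - 296\right) = 19301 - \left(\frac{1}{2637} - 296\right) = 19301 - - \frac{780551}{2637} = 19301 + \frac{780551}{2637} = \frac{51677288}{2637}$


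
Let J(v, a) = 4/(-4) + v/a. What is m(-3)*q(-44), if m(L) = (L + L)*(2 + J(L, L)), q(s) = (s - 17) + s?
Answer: 1260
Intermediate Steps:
J(v, a) = -1 + v/a (J(v, a) = 4*(-¼) + v/a = -1 + v/a)
q(s) = -17 + 2*s (q(s) = (-17 + s) + s = -17 + 2*s)
m(L) = 4*L (m(L) = (L + L)*(2 + (L - L)/L) = (2*L)*(2 + 0/L) = (2*L)*(2 + 0) = (2*L)*2 = 4*L)
m(-3)*q(-44) = (4*(-3))*(-17 + 2*(-44)) = -12*(-17 - 88) = -12*(-105) = 1260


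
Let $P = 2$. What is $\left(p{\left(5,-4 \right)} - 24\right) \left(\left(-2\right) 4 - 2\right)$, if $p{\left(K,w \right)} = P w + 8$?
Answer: $240$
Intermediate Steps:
$p{\left(K,w \right)} = 8 + 2 w$ ($p{\left(K,w \right)} = 2 w + 8 = 8 + 2 w$)
$\left(p{\left(5,-4 \right)} - 24\right) \left(\left(-2\right) 4 - 2\right) = \left(\left(8 + 2 \left(-4\right)\right) - 24\right) \left(\left(-2\right) 4 - 2\right) = \left(\left(8 - 8\right) - 24\right) \left(-8 - 2\right) = \left(0 - 24\right) \left(-10\right) = \left(-24\right) \left(-10\right) = 240$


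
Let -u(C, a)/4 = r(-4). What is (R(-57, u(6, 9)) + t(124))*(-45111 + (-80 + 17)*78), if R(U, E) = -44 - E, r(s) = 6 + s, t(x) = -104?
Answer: 7003500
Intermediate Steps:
u(C, a) = -8 (u(C, a) = -4*(6 - 4) = -4*2 = -8)
(R(-57, u(6, 9)) + t(124))*(-45111 + (-80 + 17)*78) = ((-44 - 1*(-8)) - 104)*(-45111 + (-80 + 17)*78) = ((-44 + 8) - 104)*(-45111 - 63*78) = (-36 - 104)*(-45111 - 4914) = -140*(-50025) = 7003500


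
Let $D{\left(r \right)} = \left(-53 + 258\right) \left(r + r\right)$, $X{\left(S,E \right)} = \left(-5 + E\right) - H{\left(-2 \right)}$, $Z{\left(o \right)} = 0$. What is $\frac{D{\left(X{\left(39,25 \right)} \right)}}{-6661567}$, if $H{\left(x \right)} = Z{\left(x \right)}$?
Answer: $- \frac{8200}{6661567} \approx -0.0012309$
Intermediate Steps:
$H{\left(x \right)} = 0$
$X{\left(S,E \right)} = -5 + E$ ($X{\left(S,E \right)} = \left(-5 + E\right) - 0 = \left(-5 + E\right) + 0 = -5 + E$)
$D{\left(r \right)} = 410 r$ ($D{\left(r \right)} = 205 \cdot 2 r = 410 r$)
$\frac{D{\left(X{\left(39,25 \right)} \right)}}{-6661567} = \frac{410 \left(-5 + 25\right)}{-6661567} = 410 \cdot 20 \left(- \frac{1}{6661567}\right) = 8200 \left(- \frac{1}{6661567}\right) = - \frac{8200}{6661567}$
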